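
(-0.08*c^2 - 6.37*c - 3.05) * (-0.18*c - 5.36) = 0.0144*c^3 + 1.5754*c^2 + 34.6922*c + 16.348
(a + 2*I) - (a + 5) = -5 + 2*I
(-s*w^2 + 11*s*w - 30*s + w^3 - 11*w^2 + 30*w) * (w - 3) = -s*w^3 + 14*s*w^2 - 63*s*w + 90*s + w^4 - 14*w^3 + 63*w^2 - 90*w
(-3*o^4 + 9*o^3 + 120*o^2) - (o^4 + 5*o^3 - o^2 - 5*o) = -4*o^4 + 4*o^3 + 121*o^2 + 5*o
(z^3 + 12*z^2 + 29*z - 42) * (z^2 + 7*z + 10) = z^5 + 19*z^4 + 123*z^3 + 281*z^2 - 4*z - 420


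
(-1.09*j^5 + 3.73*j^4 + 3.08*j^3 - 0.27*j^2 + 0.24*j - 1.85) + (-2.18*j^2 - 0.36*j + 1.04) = -1.09*j^5 + 3.73*j^4 + 3.08*j^3 - 2.45*j^2 - 0.12*j - 0.81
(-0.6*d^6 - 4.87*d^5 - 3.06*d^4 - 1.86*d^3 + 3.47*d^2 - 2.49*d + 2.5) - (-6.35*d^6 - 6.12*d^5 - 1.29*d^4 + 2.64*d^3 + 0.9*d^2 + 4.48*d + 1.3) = 5.75*d^6 + 1.25*d^5 - 1.77*d^4 - 4.5*d^3 + 2.57*d^2 - 6.97*d + 1.2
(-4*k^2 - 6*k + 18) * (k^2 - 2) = -4*k^4 - 6*k^3 + 26*k^2 + 12*k - 36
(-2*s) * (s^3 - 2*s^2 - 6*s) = -2*s^4 + 4*s^3 + 12*s^2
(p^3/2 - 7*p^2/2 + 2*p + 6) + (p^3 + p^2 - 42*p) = 3*p^3/2 - 5*p^2/2 - 40*p + 6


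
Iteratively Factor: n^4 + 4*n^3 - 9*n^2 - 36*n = (n + 3)*(n^3 + n^2 - 12*n) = (n + 3)*(n + 4)*(n^2 - 3*n) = n*(n + 3)*(n + 4)*(n - 3)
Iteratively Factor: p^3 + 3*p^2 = (p)*(p^2 + 3*p) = p*(p + 3)*(p)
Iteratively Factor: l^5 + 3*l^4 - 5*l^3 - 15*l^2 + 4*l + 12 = (l - 1)*(l^4 + 4*l^3 - l^2 - 16*l - 12) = (l - 1)*(l + 2)*(l^3 + 2*l^2 - 5*l - 6) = (l - 1)*(l + 2)*(l + 3)*(l^2 - l - 2) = (l - 1)*(l + 1)*(l + 2)*(l + 3)*(l - 2)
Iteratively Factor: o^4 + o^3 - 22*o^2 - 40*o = (o)*(o^3 + o^2 - 22*o - 40) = o*(o + 2)*(o^2 - o - 20) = o*(o + 2)*(o + 4)*(o - 5)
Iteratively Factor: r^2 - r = (r)*(r - 1)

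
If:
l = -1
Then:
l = -1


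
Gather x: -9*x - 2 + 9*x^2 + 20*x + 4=9*x^2 + 11*x + 2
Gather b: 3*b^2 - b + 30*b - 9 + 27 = 3*b^2 + 29*b + 18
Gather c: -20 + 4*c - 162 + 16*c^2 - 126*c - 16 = 16*c^2 - 122*c - 198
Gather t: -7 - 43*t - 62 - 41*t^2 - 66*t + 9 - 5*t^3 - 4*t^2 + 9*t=-5*t^3 - 45*t^2 - 100*t - 60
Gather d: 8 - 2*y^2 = 8 - 2*y^2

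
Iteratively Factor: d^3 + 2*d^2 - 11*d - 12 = (d + 1)*(d^2 + d - 12) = (d + 1)*(d + 4)*(d - 3)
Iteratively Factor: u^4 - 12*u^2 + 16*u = (u - 2)*(u^3 + 2*u^2 - 8*u) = (u - 2)^2*(u^2 + 4*u) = (u - 2)^2*(u + 4)*(u)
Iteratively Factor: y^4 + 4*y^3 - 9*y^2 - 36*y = (y)*(y^3 + 4*y^2 - 9*y - 36) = y*(y - 3)*(y^2 + 7*y + 12) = y*(y - 3)*(y + 3)*(y + 4)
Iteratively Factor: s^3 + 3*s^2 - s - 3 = (s - 1)*(s^2 + 4*s + 3) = (s - 1)*(s + 1)*(s + 3)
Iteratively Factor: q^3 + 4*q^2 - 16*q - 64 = (q + 4)*(q^2 - 16) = (q - 4)*(q + 4)*(q + 4)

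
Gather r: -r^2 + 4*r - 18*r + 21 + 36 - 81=-r^2 - 14*r - 24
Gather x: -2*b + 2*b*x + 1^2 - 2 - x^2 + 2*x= -2*b - x^2 + x*(2*b + 2) - 1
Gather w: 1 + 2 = 3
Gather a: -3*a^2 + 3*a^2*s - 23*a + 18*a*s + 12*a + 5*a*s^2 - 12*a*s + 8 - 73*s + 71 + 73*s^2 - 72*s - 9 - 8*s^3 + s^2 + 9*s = a^2*(3*s - 3) + a*(5*s^2 + 6*s - 11) - 8*s^3 + 74*s^2 - 136*s + 70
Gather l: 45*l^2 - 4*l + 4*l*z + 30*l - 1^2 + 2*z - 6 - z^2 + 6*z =45*l^2 + l*(4*z + 26) - z^2 + 8*z - 7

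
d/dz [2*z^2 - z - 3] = 4*z - 1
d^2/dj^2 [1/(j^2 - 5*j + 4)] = 2*(-j^2 + 5*j + (2*j - 5)^2 - 4)/(j^2 - 5*j + 4)^3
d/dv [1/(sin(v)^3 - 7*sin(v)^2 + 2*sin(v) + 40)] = (-3*sin(v)^2 + 14*sin(v) - 2)*cos(v)/(sin(v)^3 - 7*sin(v)^2 + 2*sin(v) + 40)^2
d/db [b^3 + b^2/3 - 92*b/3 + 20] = 3*b^2 + 2*b/3 - 92/3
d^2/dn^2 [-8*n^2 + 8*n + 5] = -16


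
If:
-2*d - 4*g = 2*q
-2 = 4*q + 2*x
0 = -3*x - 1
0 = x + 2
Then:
No Solution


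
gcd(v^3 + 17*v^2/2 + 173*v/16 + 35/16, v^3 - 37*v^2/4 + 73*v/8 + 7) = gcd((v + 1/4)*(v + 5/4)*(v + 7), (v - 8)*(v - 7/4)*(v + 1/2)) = 1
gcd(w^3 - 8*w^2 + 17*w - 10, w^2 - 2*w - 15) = w - 5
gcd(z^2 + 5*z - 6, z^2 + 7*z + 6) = z + 6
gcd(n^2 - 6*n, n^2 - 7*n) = n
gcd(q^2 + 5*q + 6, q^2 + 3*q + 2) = q + 2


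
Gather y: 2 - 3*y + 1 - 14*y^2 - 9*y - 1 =-14*y^2 - 12*y + 2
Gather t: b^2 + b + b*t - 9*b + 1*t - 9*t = b^2 - 8*b + t*(b - 8)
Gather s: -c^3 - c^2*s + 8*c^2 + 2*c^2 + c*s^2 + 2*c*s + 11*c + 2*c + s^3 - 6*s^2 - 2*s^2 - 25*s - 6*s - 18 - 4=-c^3 + 10*c^2 + 13*c + s^3 + s^2*(c - 8) + s*(-c^2 + 2*c - 31) - 22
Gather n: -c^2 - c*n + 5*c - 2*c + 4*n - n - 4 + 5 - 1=-c^2 + 3*c + n*(3 - c)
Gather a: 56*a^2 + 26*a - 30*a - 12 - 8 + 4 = 56*a^2 - 4*a - 16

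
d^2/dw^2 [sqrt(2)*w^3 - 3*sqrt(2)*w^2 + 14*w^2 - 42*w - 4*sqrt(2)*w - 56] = 6*sqrt(2)*w - 6*sqrt(2) + 28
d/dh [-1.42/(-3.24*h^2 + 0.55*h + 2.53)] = (0.781 - 9.2016*h)/(-3.24*h^2 + 0.55*h + 2.53)^2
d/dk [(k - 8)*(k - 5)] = 2*k - 13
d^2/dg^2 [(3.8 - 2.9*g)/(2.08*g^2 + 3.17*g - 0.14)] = (-(2.9*g - 3.8)*(4.16*g + 3.17)*(8.32*g + 6.34) + (36.192*g + 2.578)*(2.08*g^2 + 3.17*g - 0.14))/(2.08*g^2 + 3.17*g - 0.14)^3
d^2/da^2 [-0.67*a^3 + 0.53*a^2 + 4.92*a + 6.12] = 1.06 - 4.02*a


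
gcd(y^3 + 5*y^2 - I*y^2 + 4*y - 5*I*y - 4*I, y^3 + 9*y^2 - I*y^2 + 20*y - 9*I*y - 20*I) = y^2 + y*(4 - I) - 4*I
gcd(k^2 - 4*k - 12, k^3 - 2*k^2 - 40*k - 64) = k + 2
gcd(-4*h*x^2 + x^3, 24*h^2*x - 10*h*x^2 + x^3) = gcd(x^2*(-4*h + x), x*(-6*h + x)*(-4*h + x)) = -4*h*x + x^2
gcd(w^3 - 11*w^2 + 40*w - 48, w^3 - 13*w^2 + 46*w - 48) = w - 3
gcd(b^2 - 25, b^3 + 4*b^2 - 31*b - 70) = b - 5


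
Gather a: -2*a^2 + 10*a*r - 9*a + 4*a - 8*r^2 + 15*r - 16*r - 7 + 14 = -2*a^2 + a*(10*r - 5) - 8*r^2 - r + 7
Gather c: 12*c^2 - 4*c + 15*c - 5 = 12*c^2 + 11*c - 5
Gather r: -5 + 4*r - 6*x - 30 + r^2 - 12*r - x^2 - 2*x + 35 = r^2 - 8*r - x^2 - 8*x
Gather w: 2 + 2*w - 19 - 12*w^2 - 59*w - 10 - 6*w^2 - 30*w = -18*w^2 - 87*w - 27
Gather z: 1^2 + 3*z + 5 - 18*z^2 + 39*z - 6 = -18*z^2 + 42*z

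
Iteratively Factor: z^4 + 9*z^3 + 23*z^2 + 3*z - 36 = (z - 1)*(z^3 + 10*z^2 + 33*z + 36) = (z - 1)*(z + 3)*(z^2 + 7*z + 12) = (z - 1)*(z + 3)*(z + 4)*(z + 3)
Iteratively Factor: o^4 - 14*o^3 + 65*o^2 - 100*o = (o - 4)*(o^3 - 10*o^2 + 25*o) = (o - 5)*(o - 4)*(o^2 - 5*o) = o*(o - 5)*(o - 4)*(o - 5)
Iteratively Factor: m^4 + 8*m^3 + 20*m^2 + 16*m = (m)*(m^3 + 8*m^2 + 20*m + 16) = m*(m + 4)*(m^2 + 4*m + 4) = m*(m + 2)*(m + 4)*(m + 2)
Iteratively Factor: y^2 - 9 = (y + 3)*(y - 3)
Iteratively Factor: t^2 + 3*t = (t + 3)*(t)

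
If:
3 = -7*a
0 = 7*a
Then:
No Solution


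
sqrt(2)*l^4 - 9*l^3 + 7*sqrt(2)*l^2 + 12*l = l*(l - 3*sqrt(2))*(l - 2*sqrt(2))*(sqrt(2)*l + 1)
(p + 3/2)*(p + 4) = p^2 + 11*p/2 + 6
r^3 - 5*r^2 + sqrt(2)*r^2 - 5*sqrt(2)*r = r*(r - 5)*(r + sqrt(2))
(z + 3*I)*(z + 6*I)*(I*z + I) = I*z^3 - 9*z^2 + I*z^2 - 9*z - 18*I*z - 18*I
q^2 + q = q*(q + 1)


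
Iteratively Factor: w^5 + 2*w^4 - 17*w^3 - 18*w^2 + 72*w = (w + 4)*(w^4 - 2*w^3 - 9*w^2 + 18*w) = (w - 3)*(w + 4)*(w^3 + w^2 - 6*w) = (w - 3)*(w + 3)*(w + 4)*(w^2 - 2*w) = (w - 3)*(w - 2)*(w + 3)*(w + 4)*(w)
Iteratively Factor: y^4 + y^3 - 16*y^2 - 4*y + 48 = (y + 2)*(y^3 - y^2 - 14*y + 24) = (y - 3)*(y + 2)*(y^2 + 2*y - 8) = (y - 3)*(y - 2)*(y + 2)*(y + 4)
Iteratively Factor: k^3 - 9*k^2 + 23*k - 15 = (k - 5)*(k^2 - 4*k + 3) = (k - 5)*(k - 1)*(k - 3)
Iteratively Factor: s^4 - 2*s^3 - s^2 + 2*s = (s + 1)*(s^3 - 3*s^2 + 2*s) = s*(s + 1)*(s^2 - 3*s + 2) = s*(s - 2)*(s + 1)*(s - 1)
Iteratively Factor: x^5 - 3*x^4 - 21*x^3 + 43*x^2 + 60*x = (x - 5)*(x^4 + 2*x^3 - 11*x^2 - 12*x) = (x - 5)*(x + 1)*(x^3 + x^2 - 12*x) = (x - 5)*(x + 1)*(x + 4)*(x^2 - 3*x) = x*(x - 5)*(x + 1)*(x + 4)*(x - 3)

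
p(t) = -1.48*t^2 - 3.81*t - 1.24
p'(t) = -2.96*t - 3.81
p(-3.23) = -4.37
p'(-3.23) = 5.75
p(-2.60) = -1.34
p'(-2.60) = 3.89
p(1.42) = -9.63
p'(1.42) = -8.01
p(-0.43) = 0.12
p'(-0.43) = -2.54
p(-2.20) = -0.02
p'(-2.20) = 2.70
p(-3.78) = -7.99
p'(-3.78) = 7.38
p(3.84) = -37.69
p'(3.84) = -15.18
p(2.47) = -19.68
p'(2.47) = -11.12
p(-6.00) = -31.66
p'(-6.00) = 13.95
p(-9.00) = -86.83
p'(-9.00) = 22.83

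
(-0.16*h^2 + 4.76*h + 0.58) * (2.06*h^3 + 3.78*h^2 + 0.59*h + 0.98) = -0.3296*h^5 + 9.2008*h^4 + 19.0932*h^3 + 4.844*h^2 + 5.007*h + 0.5684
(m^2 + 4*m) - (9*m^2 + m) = -8*m^2 + 3*m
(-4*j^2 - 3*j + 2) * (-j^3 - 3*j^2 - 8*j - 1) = 4*j^5 + 15*j^4 + 39*j^3 + 22*j^2 - 13*j - 2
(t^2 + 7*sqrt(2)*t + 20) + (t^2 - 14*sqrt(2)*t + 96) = 2*t^2 - 7*sqrt(2)*t + 116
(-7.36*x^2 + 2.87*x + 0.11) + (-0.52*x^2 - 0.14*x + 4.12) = -7.88*x^2 + 2.73*x + 4.23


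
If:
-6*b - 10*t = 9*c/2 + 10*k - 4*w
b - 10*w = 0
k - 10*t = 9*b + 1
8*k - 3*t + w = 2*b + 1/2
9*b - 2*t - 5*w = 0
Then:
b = -50/2649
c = 370/2649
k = 74/2649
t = -425/5298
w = -5/2649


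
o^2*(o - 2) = o^3 - 2*o^2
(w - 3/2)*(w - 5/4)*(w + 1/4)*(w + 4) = w^4 + 3*w^3/2 - 141*w^2/16 + 167*w/32 + 15/8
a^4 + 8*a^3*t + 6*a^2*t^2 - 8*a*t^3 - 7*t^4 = (a - t)*(a + t)^2*(a + 7*t)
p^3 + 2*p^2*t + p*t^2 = p*(p + t)^2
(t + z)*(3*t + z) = 3*t^2 + 4*t*z + z^2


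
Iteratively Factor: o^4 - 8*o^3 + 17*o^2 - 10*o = (o - 2)*(o^3 - 6*o^2 + 5*o) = (o - 2)*(o - 1)*(o^2 - 5*o) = (o - 5)*(o - 2)*(o - 1)*(o)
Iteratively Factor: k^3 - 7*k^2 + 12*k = (k - 3)*(k^2 - 4*k) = (k - 4)*(k - 3)*(k)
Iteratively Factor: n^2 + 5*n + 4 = (n + 4)*(n + 1)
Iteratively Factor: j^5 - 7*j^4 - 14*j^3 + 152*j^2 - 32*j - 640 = (j + 2)*(j^4 - 9*j^3 + 4*j^2 + 144*j - 320) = (j - 4)*(j + 2)*(j^3 - 5*j^2 - 16*j + 80) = (j - 4)*(j + 2)*(j + 4)*(j^2 - 9*j + 20) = (j - 5)*(j - 4)*(j + 2)*(j + 4)*(j - 4)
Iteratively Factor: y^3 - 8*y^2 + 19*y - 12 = (y - 4)*(y^2 - 4*y + 3) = (y - 4)*(y - 1)*(y - 3)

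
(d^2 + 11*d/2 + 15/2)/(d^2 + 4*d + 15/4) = 2*(d + 3)/(2*d + 3)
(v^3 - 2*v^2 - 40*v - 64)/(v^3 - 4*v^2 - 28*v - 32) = (v + 4)/(v + 2)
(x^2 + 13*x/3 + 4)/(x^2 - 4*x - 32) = (x^2 + 13*x/3 + 4)/(x^2 - 4*x - 32)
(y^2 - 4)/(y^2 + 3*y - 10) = (y + 2)/(y + 5)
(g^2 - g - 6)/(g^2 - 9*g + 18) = (g + 2)/(g - 6)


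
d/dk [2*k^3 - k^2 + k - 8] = 6*k^2 - 2*k + 1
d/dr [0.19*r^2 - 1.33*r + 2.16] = 0.38*r - 1.33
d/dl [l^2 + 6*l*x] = 2*l + 6*x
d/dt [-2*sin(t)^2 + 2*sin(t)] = -2*sin(2*t) + 2*cos(t)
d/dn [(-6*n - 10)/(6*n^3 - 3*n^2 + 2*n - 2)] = 2*(36*n^3 + 81*n^2 - 30*n + 16)/(36*n^6 - 36*n^5 + 33*n^4 - 36*n^3 + 16*n^2 - 8*n + 4)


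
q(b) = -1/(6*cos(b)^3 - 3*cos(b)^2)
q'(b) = -(18*sin(b)*cos(b)^2 - 6*sin(b)*cos(b))/(6*cos(b)^3 - 3*cos(b)^2)^2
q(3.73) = 0.18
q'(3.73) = 0.32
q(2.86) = 0.12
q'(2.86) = -0.10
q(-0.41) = -0.48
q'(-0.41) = 0.87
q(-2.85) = 0.12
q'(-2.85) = 0.10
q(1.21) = 9.10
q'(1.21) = -9.69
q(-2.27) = 0.35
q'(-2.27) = 1.07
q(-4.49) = 4.75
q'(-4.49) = -48.49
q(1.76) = 6.85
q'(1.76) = -81.29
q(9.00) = 0.14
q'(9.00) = -0.17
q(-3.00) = 0.11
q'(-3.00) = 0.04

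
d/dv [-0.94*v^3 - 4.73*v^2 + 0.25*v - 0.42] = -2.82*v^2 - 9.46*v + 0.25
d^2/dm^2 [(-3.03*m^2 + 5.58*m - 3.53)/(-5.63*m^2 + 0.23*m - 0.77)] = (1.13686837721616e-13*m^4 - 345.89031*m^3 + 592.528224*m^2 + 117.713166*m - 28.615794)/(178.453547*m^6 - 21.870861*m^5 + 74.11332*m^4 - 5.994605*m^3 + 10.13628*m^2 - 0.409101*m + 0.456533)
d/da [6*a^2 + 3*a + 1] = 12*a + 3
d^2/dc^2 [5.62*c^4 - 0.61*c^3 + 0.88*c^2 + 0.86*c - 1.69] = 67.44*c^2 - 3.66*c + 1.76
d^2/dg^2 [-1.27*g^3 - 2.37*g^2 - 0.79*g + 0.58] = -7.62*g - 4.74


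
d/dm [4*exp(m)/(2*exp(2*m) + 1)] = (4 - 8*exp(2*m))*exp(m)/(4*exp(4*m) + 4*exp(2*m) + 1)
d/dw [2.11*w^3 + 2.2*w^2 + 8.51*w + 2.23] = 6.33*w^2 + 4.4*w + 8.51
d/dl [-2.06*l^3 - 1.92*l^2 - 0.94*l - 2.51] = -6.18*l^2 - 3.84*l - 0.94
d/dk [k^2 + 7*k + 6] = 2*k + 7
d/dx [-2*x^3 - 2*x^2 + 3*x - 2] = -6*x^2 - 4*x + 3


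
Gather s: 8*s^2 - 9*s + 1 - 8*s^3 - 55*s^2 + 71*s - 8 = -8*s^3 - 47*s^2 + 62*s - 7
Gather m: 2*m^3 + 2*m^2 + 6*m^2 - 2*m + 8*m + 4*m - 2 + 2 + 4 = 2*m^3 + 8*m^2 + 10*m + 4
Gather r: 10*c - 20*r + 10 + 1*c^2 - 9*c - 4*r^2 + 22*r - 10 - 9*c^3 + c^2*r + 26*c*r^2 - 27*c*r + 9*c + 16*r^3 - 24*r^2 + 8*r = -9*c^3 + c^2 + 10*c + 16*r^3 + r^2*(26*c - 28) + r*(c^2 - 27*c + 10)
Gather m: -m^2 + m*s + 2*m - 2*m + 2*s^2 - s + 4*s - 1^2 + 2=-m^2 + m*s + 2*s^2 + 3*s + 1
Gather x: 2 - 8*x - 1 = 1 - 8*x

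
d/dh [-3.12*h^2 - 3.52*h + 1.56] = -6.24*h - 3.52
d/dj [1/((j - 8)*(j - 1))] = (9 - 2*j)/(j^4 - 18*j^3 + 97*j^2 - 144*j + 64)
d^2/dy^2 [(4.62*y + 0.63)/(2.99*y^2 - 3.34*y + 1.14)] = ((27.0942 - 82.8828*y)*(2.99*y^2 - 3.34*y + 1.14) + (4.62*y + 0.63)*(5.98*y - 3.34)*(11.96*y - 6.68))/(2.99*y^2 - 3.34*y + 1.14)^3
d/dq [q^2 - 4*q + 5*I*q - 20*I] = 2*q - 4 + 5*I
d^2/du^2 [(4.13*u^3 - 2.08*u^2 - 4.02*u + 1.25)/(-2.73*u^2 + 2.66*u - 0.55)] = (5.6843418860808e-14*u^5 + 44.0883379999999*u^3 - 38.38233*u^2 + 10.75137*u - 0.914330000000003)/(20.346417*u^6 - 59.474142*u^5 + 70.246449*u^4 - 42.785036*u^3 + 14.152215*u^2 - 2.41395*u + 0.166375)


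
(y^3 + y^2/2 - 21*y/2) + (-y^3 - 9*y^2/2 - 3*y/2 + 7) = -4*y^2 - 12*y + 7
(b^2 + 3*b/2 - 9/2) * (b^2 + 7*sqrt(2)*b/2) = b^4 + 3*b^3/2 + 7*sqrt(2)*b^3/2 - 9*b^2/2 + 21*sqrt(2)*b^2/4 - 63*sqrt(2)*b/4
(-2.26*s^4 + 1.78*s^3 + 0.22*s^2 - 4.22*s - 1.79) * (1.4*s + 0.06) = -3.164*s^5 + 2.3564*s^4 + 0.4148*s^3 - 5.8948*s^2 - 2.7592*s - 0.1074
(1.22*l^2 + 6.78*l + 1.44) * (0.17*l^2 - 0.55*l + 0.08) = 0.2074*l^4 + 0.4816*l^3 - 3.3866*l^2 - 0.2496*l + 0.1152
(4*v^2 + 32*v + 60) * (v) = 4*v^3 + 32*v^2 + 60*v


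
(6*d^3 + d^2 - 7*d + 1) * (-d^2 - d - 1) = -6*d^5 - 7*d^4 + 5*d^2 + 6*d - 1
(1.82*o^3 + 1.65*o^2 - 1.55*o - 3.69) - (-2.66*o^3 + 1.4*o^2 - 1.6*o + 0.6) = 4.48*o^3 + 0.25*o^2 + 0.05*o - 4.29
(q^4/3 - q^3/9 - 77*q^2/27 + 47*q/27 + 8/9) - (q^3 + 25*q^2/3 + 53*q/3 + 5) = q^4/3 - 10*q^3/9 - 302*q^2/27 - 430*q/27 - 37/9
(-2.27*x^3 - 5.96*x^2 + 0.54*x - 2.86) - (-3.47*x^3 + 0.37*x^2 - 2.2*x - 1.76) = 1.2*x^3 - 6.33*x^2 + 2.74*x - 1.1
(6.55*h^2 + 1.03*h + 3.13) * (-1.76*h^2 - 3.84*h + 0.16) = -11.528*h^4 - 26.9648*h^3 - 8.416*h^2 - 11.8544*h + 0.5008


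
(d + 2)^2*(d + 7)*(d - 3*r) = d^4 - 3*d^3*r + 11*d^3 - 33*d^2*r + 32*d^2 - 96*d*r + 28*d - 84*r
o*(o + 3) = o^2 + 3*o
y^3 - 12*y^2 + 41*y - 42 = (y - 7)*(y - 3)*(y - 2)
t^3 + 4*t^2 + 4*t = t*(t + 2)^2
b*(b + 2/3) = b^2 + 2*b/3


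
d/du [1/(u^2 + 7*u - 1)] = (-2*u - 7)/(u^2 + 7*u - 1)^2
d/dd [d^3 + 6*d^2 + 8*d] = 3*d^2 + 12*d + 8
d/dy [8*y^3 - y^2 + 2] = 2*y*(12*y - 1)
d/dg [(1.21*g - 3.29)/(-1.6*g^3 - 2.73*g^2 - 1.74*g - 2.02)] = (3.872*g^3 - 12.4887*g^2 - 17.9634*g - 8.1688)/(2.56*g^6 + 8.736*g^5 + 13.0209*g^4 + 15.9644*g^3 + 14.0568*g^2 + 7.0296*g + 4.0804)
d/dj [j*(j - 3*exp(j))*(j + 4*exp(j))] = j^2*exp(j) + 3*j^2 - 24*j*exp(2*j) + 2*j*exp(j) - 12*exp(2*j)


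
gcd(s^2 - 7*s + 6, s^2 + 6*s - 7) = s - 1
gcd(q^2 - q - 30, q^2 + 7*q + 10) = q + 5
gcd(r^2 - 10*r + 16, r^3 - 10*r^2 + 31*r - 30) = r - 2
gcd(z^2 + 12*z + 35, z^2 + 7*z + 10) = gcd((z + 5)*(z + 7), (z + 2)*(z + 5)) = z + 5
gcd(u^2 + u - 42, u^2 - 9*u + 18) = u - 6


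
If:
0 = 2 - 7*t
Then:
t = 2/7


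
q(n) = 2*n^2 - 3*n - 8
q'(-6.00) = -27.00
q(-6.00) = 82.00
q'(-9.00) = -39.00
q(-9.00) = 181.00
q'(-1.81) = -10.24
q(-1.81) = 3.98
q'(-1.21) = -7.84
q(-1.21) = -1.44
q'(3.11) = 9.44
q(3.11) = 2.01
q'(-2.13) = -11.52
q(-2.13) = 7.46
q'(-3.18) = -15.72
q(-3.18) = 21.76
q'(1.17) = 1.68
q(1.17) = -8.77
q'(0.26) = -1.96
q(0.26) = -8.64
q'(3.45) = 10.80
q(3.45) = 5.46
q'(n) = 4*n - 3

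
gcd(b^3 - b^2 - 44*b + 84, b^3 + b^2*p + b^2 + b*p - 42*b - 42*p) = b^2 + b - 42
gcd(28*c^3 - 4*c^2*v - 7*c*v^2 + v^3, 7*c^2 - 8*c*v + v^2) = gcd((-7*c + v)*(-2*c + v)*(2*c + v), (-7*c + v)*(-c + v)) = -7*c + v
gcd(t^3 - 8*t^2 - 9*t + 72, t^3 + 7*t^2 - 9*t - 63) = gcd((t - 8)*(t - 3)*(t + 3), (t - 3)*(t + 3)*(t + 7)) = t^2 - 9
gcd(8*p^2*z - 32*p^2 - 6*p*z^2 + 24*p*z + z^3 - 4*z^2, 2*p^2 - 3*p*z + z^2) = -2*p + z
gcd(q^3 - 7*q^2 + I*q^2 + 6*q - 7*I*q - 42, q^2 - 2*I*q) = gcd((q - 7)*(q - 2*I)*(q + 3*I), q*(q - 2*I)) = q - 2*I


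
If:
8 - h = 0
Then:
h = 8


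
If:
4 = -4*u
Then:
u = -1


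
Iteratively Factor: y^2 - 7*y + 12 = (y - 3)*(y - 4)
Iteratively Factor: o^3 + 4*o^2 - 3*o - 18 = (o + 3)*(o^2 + o - 6) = (o + 3)^2*(o - 2)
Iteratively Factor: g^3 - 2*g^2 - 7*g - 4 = (g - 4)*(g^2 + 2*g + 1) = (g - 4)*(g + 1)*(g + 1)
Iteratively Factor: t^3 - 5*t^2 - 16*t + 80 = (t - 5)*(t^2 - 16) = (t - 5)*(t + 4)*(t - 4)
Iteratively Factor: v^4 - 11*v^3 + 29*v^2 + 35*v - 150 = (v - 5)*(v^3 - 6*v^2 - v + 30) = (v - 5)*(v - 3)*(v^2 - 3*v - 10) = (v - 5)*(v - 3)*(v + 2)*(v - 5)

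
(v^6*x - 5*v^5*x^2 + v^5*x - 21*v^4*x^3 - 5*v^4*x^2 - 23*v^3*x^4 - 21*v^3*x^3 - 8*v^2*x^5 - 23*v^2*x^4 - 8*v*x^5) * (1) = v^6*x - 5*v^5*x^2 + v^5*x - 21*v^4*x^3 - 5*v^4*x^2 - 23*v^3*x^4 - 21*v^3*x^3 - 8*v^2*x^5 - 23*v^2*x^4 - 8*v*x^5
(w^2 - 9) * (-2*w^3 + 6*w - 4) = -2*w^5 + 24*w^3 - 4*w^2 - 54*w + 36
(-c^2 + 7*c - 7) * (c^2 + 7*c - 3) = -c^4 + 45*c^2 - 70*c + 21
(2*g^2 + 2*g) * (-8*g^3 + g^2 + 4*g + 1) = -16*g^5 - 14*g^4 + 10*g^3 + 10*g^2 + 2*g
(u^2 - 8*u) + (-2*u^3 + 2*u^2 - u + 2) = -2*u^3 + 3*u^2 - 9*u + 2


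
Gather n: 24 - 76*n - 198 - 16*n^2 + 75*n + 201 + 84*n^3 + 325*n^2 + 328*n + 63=84*n^3 + 309*n^2 + 327*n + 90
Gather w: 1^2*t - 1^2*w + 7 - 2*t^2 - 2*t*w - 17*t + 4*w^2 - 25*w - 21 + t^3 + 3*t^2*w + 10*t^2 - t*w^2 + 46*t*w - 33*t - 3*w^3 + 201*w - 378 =t^3 + 8*t^2 - 49*t - 3*w^3 + w^2*(4 - t) + w*(3*t^2 + 44*t + 175) - 392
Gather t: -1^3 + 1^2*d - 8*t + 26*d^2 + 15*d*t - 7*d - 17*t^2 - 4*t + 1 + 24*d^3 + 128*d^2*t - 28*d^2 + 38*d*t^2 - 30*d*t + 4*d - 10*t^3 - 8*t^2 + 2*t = 24*d^3 - 2*d^2 - 2*d - 10*t^3 + t^2*(38*d - 25) + t*(128*d^2 - 15*d - 10)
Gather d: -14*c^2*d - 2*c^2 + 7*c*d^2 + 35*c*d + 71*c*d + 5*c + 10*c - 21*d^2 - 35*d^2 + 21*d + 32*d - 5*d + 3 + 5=-2*c^2 + 15*c + d^2*(7*c - 56) + d*(-14*c^2 + 106*c + 48) + 8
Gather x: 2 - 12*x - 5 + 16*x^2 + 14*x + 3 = 16*x^2 + 2*x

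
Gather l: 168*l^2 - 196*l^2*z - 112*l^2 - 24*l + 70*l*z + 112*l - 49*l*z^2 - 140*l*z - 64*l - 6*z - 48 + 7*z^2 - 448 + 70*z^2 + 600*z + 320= l^2*(56 - 196*z) + l*(-49*z^2 - 70*z + 24) + 77*z^2 + 594*z - 176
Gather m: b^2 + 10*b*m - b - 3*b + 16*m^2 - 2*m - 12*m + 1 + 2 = b^2 - 4*b + 16*m^2 + m*(10*b - 14) + 3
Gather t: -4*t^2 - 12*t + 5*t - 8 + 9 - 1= -4*t^2 - 7*t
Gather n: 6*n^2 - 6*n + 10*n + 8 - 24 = 6*n^2 + 4*n - 16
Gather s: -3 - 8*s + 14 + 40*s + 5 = 32*s + 16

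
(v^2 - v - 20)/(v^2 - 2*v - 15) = (v + 4)/(v + 3)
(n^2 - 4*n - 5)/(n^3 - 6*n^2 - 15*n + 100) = (n + 1)/(n^2 - n - 20)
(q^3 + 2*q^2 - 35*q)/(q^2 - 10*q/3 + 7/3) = 3*q*(q^2 + 2*q - 35)/(3*q^2 - 10*q + 7)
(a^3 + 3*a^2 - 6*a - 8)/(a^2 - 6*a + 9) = (a^3 + 3*a^2 - 6*a - 8)/(a^2 - 6*a + 9)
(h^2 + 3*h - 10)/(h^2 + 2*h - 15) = (h - 2)/(h - 3)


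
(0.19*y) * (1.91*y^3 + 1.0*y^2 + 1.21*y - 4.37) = 0.3629*y^4 + 0.19*y^3 + 0.2299*y^2 - 0.8303*y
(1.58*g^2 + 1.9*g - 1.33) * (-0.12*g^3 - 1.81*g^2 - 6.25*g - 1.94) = -0.1896*g^5 - 3.0878*g^4 - 13.1544*g^3 - 12.5329*g^2 + 4.6265*g + 2.5802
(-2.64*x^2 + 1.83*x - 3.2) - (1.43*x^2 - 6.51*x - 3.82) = -4.07*x^2 + 8.34*x + 0.62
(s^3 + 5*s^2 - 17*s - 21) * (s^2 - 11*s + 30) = s^5 - 6*s^4 - 42*s^3 + 316*s^2 - 279*s - 630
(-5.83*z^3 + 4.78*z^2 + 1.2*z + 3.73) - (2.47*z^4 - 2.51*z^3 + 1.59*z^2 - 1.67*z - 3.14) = -2.47*z^4 - 3.32*z^3 + 3.19*z^2 + 2.87*z + 6.87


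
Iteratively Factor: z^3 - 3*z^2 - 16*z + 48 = (z - 3)*(z^2 - 16) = (z - 4)*(z - 3)*(z + 4)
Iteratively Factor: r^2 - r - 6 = (r + 2)*(r - 3)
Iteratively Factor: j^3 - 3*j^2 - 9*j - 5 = (j + 1)*(j^2 - 4*j - 5) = (j - 5)*(j + 1)*(j + 1)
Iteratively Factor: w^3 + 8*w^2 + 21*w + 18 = (w + 3)*(w^2 + 5*w + 6) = (w + 3)^2*(w + 2)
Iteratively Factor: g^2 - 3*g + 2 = (g - 2)*(g - 1)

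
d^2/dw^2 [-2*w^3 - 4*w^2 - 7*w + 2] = -12*w - 8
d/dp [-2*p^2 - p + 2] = -4*p - 1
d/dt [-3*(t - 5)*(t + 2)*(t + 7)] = -9*t^2 - 24*t + 93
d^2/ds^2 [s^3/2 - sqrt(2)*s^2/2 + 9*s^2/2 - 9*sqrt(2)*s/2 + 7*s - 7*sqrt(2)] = 3*s - sqrt(2) + 9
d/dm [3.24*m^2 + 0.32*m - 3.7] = 6.48*m + 0.32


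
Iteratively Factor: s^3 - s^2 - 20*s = (s - 5)*(s^2 + 4*s) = (s - 5)*(s + 4)*(s)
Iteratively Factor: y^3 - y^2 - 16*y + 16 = (y - 4)*(y^2 + 3*y - 4) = (y - 4)*(y + 4)*(y - 1)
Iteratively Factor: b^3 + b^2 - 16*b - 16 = (b + 4)*(b^2 - 3*b - 4) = (b + 1)*(b + 4)*(b - 4)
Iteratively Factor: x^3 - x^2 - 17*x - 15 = (x + 1)*(x^2 - 2*x - 15) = (x + 1)*(x + 3)*(x - 5)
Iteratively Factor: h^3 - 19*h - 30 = (h + 3)*(h^2 - 3*h - 10) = (h - 5)*(h + 3)*(h + 2)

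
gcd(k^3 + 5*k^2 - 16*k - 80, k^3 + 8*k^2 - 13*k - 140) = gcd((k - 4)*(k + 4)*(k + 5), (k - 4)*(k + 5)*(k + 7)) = k^2 + k - 20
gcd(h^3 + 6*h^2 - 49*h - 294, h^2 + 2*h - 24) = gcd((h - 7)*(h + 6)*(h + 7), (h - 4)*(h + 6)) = h + 6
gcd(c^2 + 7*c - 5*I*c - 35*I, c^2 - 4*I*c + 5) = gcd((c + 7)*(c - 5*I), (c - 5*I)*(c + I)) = c - 5*I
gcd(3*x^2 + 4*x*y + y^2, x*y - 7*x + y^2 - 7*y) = x + y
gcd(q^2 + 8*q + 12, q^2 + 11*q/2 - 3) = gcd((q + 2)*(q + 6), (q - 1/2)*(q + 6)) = q + 6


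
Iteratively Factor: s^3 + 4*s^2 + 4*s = (s + 2)*(s^2 + 2*s) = s*(s + 2)*(s + 2)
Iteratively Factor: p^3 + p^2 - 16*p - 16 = (p + 4)*(p^2 - 3*p - 4) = (p + 1)*(p + 4)*(p - 4)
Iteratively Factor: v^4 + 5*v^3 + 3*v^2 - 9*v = (v + 3)*(v^3 + 2*v^2 - 3*v) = (v - 1)*(v + 3)*(v^2 + 3*v) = v*(v - 1)*(v + 3)*(v + 3)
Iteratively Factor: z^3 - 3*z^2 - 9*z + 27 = (z + 3)*(z^2 - 6*z + 9) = (z - 3)*(z + 3)*(z - 3)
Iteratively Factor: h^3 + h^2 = (h + 1)*(h^2) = h*(h + 1)*(h)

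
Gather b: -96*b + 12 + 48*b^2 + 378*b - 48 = 48*b^2 + 282*b - 36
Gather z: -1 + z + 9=z + 8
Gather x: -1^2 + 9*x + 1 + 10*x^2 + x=10*x^2 + 10*x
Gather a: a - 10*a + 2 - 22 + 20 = -9*a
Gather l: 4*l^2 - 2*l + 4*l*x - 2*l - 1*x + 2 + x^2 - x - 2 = 4*l^2 + l*(4*x - 4) + x^2 - 2*x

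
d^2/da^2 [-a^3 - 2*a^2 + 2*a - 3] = -6*a - 4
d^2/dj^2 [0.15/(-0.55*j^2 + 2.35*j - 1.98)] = (0.09075*j^2 - 0.38775*j - 0.15*(1.1*j - 2.35)*(2.2*j - 4.7) + 0.3267)/(0.55*j^2 - 2.35*j + 1.98)^3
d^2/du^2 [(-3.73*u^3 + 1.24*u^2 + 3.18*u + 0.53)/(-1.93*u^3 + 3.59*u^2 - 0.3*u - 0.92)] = (42.4503500000001*u^6 - 84.0291120000001*u^5 + 33.3411360000001*u^4 + 33.9332439999999*u^3 + 6.53556600000002*u^2 - 35.003724*u - 3.94008)/(7.189057*u^9 - 40.117173*u^8 + 77.974509*u^7 - 48.459215*u^6 - 26.126034*u^5 + 37.797936*u^4 - 1.017384*u^3 - 8.867328*u^2 + 0.76176*u + 0.778688)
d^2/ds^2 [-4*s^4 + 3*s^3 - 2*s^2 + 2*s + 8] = -48*s^2 + 18*s - 4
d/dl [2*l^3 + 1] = 6*l^2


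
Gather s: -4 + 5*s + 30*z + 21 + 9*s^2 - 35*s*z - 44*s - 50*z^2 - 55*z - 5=9*s^2 + s*(-35*z - 39) - 50*z^2 - 25*z + 12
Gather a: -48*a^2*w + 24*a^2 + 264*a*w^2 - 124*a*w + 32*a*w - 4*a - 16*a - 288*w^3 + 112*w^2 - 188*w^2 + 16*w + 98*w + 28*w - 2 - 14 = a^2*(24 - 48*w) + a*(264*w^2 - 92*w - 20) - 288*w^3 - 76*w^2 + 142*w - 16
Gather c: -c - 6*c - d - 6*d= -7*c - 7*d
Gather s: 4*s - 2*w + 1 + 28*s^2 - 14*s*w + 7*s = 28*s^2 + s*(11 - 14*w) - 2*w + 1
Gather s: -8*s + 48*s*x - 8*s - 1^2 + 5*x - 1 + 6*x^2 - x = s*(48*x - 16) + 6*x^2 + 4*x - 2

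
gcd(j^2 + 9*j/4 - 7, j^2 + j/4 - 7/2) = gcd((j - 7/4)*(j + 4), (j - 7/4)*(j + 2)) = j - 7/4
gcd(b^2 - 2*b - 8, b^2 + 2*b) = b + 2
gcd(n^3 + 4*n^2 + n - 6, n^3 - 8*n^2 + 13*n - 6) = n - 1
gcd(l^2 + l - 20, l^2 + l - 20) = l^2 + l - 20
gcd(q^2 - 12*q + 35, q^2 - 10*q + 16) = 1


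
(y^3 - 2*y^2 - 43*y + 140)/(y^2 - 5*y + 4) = (y^2 + 2*y - 35)/(y - 1)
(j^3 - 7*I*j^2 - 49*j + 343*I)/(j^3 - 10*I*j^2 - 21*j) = (j^2 - 49)/(j*(j - 3*I))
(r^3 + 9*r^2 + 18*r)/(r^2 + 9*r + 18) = r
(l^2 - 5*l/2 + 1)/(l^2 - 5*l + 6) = (l - 1/2)/(l - 3)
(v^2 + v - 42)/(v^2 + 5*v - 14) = (v - 6)/(v - 2)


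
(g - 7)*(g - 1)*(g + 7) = g^3 - g^2 - 49*g + 49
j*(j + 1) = j^2 + j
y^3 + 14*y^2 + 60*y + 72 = (y + 2)*(y + 6)^2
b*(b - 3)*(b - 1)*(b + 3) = b^4 - b^3 - 9*b^2 + 9*b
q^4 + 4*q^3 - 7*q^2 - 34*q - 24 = (q - 3)*(q + 1)*(q + 2)*(q + 4)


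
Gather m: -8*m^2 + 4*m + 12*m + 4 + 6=-8*m^2 + 16*m + 10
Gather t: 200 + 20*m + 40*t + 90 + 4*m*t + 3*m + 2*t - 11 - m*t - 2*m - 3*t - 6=21*m + t*(3*m + 39) + 273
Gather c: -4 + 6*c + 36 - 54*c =32 - 48*c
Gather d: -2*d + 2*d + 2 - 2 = 0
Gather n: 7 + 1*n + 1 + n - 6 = 2*n + 2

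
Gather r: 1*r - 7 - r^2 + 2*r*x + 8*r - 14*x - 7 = -r^2 + r*(2*x + 9) - 14*x - 14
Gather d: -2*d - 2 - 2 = -2*d - 4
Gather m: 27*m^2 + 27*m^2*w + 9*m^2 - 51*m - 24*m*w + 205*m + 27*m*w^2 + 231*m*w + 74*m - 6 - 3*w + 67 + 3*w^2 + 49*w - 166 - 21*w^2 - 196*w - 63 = m^2*(27*w + 36) + m*(27*w^2 + 207*w + 228) - 18*w^2 - 150*w - 168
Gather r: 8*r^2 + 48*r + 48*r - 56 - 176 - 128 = 8*r^2 + 96*r - 360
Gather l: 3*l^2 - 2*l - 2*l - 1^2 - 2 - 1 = 3*l^2 - 4*l - 4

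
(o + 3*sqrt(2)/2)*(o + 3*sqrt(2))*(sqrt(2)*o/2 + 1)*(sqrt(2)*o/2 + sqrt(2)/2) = o^4/2 + o^3/2 + 11*sqrt(2)*o^3/4 + 11*sqrt(2)*o^2/4 + 9*o^2 + 9*sqrt(2)*o/2 + 9*o + 9*sqrt(2)/2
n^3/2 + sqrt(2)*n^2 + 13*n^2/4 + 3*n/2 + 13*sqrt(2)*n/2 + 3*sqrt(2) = (n/2 + sqrt(2))*(n + 1/2)*(n + 6)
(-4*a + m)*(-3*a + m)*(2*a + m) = 24*a^3 - 2*a^2*m - 5*a*m^2 + m^3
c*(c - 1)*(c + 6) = c^3 + 5*c^2 - 6*c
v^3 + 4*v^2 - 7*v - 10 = (v - 2)*(v + 1)*(v + 5)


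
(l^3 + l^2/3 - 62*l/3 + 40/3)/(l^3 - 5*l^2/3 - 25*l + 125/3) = (3*l^2 - 14*l + 8)/(3*l^2 - 20*l + 25)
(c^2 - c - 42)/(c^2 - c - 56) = (-c^2 + c + 42)/(-c^2 + c + 56)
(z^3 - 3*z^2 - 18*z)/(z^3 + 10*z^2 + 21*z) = (z - 6)/(z + 7)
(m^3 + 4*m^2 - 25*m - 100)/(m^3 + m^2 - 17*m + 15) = (m^2 - m - 20)/(m^2 - 4*m + 3)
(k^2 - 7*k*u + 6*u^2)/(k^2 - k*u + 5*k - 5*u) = (k - 6*u)/(k + 5)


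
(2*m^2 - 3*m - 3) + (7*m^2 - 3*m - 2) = 9*m^2 - 6*m - 5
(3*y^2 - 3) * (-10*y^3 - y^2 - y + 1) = -30*y^5 - 3*y^4 + 27*y^3 + 6*y^2 + 3*y - 3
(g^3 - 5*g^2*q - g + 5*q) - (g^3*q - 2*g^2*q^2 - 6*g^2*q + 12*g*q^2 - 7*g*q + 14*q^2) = -g^3*q + g^3 + 2*g^2*q^2 + g^2*q - 12*g*q^2 + 7*g*q - g - 14*q^2 + 5*q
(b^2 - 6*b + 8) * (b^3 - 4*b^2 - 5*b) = b^5 - 10*b^4 + 27*b^3 - 2*b^2 - 40*b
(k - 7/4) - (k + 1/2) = -9/4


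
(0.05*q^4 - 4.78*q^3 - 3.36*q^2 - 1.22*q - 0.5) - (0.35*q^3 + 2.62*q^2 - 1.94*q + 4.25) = 0.05*q^4 - 5.13*q^3 - 5.98*q^2 + 0.72*q - 4.75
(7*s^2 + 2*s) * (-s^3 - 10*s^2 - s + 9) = -7*s^5 - 72*s^4 - 27*s^3 + 61*s^2 + 18*s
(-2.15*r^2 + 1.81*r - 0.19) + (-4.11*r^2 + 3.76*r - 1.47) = -6.26*r^2 + 5.57*r - 1.66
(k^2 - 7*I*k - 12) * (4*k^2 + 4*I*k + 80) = 4*k^4 - 24*I*k^3 + 60*k^2 - 608*I*k - 960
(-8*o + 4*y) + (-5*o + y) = -13*o + 5*y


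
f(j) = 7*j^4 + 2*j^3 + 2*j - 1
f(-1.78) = 54.43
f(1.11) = 14.58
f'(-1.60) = -97.33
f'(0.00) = 2.00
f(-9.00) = 44450.00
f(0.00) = -1.00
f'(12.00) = 49250.00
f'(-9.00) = -19924.00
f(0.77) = 3.91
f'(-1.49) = -77.30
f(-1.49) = 23.91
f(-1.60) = 33.48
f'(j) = 28*j^3 + 6*j^2 + 2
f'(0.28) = 3.09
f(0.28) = -0.35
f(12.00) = 148631.00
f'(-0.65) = -3.15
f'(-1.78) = -136.90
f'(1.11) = 47.69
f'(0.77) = 18.34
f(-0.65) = -1.60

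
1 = 1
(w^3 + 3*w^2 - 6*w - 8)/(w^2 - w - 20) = (w^2 - w - 2)/(w - 5)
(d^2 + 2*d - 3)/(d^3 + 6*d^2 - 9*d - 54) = (d - 1)/(d^2 + 3*d - 18)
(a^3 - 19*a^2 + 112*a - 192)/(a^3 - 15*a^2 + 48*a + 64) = (a - 3)/(a + 1)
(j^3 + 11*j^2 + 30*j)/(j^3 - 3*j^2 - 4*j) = (j^2 + 11*j + 30)/(j^2 - 3*j - 4)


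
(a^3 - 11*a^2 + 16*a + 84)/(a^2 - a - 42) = (a^2 - 4*a - 12)/(a + 6)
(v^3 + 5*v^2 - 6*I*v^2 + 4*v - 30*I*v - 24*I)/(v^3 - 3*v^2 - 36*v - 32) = (v - 6*I)/(v - 8)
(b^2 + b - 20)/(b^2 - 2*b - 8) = (b + 5)/(b + 2)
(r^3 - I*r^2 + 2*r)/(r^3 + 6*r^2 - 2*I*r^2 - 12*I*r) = (r + I)/(r + 6)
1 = 1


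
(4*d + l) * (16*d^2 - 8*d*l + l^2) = 64*d^3 - 16*d^2*l - 4*d*l^2 + l^3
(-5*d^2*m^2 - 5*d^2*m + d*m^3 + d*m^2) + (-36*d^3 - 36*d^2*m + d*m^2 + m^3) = -36*d^3 - 5*d^2*m^2 - 41*d^2*m + d*m^3 + 2*d*m^2 + m^3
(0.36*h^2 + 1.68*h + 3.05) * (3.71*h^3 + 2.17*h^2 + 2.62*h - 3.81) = 1.3356*h^5 + 7.014*h^4 + 15.9043*h^3 + 9.6485*h^2 + 1.5902*h - 11.6205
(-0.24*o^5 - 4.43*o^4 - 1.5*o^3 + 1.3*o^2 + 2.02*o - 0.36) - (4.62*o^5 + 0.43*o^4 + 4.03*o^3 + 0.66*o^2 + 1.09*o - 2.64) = -4.86*o^5 - 4.86*o^4 - 5.53*o^3 + 0.64*o^2 + 0.93*o + 2.28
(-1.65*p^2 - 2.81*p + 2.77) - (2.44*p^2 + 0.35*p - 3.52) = -4.09*p^2 - 3.16*p + 6.29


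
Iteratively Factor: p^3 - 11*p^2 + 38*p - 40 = (p - 5)*(p^2 - 6*p + 8) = (p - 5)*(p - 2)*(p - 4)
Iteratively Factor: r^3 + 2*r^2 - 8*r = (r - 2)*(r^2 + 4*r) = (r - 2)*(r + 4)*(r)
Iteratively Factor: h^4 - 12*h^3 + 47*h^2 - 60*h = (h - 4)*(h^3 - 8*h^2 + 15*h) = (h - 5)*(h - 4)*(h^2 - 3*h) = (h - 5)*(h - 4)*(h - 3)*(h)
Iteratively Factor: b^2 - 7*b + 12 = (b - 4)*(b - 3)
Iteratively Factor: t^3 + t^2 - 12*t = (t + 4)*(t^2 - 3*t) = t*(t + 4)*(t - 3)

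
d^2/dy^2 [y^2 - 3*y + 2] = 2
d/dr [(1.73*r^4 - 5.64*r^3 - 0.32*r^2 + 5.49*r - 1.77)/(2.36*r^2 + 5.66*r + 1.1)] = (8.1656*r^5 + 16.065*r^4 - 56.2328*r^3 - 33.3796*r^2 + 7.6504*r + 16.0572)/(5.5696*r^4 + 26.7152*r^3 + 37.2276*r^2 + 12.452*r + 1.21)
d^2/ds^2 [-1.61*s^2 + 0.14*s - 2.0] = -3.22000000000000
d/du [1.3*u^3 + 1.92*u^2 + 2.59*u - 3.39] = 3.9*u^2 + 3.84*u + 2.59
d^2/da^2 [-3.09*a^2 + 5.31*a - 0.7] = -6.18000000000000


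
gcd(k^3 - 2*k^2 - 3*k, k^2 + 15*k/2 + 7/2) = 1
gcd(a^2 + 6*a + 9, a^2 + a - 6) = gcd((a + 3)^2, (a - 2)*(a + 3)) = a + 3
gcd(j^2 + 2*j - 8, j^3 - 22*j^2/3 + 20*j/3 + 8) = j - 2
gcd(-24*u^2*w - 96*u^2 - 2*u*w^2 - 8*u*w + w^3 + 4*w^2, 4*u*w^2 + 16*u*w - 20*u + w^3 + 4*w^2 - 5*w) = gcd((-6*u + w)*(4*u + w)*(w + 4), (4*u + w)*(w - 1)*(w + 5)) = 4*u + w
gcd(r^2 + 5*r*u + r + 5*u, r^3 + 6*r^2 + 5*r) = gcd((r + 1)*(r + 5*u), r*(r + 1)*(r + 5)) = r + 1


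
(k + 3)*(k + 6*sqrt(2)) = k^2 + 3*k + 6*sqrt(2)*k + 18*sqrt(2)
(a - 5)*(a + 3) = a^2 - 2*a - 15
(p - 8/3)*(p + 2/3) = p^2 - 2*p - 16/9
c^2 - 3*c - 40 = (c - 8)*(c + 5)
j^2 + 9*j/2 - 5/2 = (j - 1/2)*(j + 5)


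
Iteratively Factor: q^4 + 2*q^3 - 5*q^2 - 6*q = (q)*(q^3 + 2*q^2 - 5*q - 6) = q*(q + 1)*(q^2 + q - 6) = q*(q - 2)*(q + 1)*(q + 3)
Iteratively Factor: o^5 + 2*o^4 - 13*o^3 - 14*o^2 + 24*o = (o)*(o^4 + 2*o^3 - 13*o^2 - 14*o + 24) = o*(o - 1)*(o^3 + 3*o^2 - 10*o - 24) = o*(o - 1)*(o + 4)*(o^2 - o - 6) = o*(o - 3)*(o - 1)*(o + 4)*(o + 2)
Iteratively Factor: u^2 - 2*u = (u - 2)*(u)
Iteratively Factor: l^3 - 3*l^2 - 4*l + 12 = (l - 3)*(l^2 - 4) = (l - 3)*(l - 2)*(l + 2)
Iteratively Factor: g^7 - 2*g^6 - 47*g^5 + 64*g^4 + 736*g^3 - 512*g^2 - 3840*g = (g - 5)*(g^6 + 3*g^5 - 32*g^4 - 96*g^3 + 256*g^2 + 768*g) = (g - 5)*(g - 4)*(g^5 + 7*g^4 - 4*g^3 - 112*g^2 - 192*g) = (g - 5)*(g - 4)^2*(g^4 + 11*g^3 + 40*g^2 + 48*g) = (g - 5)*(g - 4)^2*(g + 3)*(g^3 + 8*g^2 + 16*g) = (g - 5)*(g - 4)^2*(g + 3)*(g + 4)*(g^2 + 4*g) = (g - 5)*(g - 4)^2*(g + 3)*(g + 4)^2*(g)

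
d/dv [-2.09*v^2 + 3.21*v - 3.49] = 3.21 - 4.18*v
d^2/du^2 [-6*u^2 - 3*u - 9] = -12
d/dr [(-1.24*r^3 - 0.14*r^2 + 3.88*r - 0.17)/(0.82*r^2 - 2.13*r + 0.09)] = (-1.0168*r^4 + 5.2824*r^3 - 3.2182*r^2 + 0.2536*r - 0.0129000000000001)/(0.6724*r^4 - 3.4932*r^3 + 4.6845*r^2 - 0.3834*r + 0.0081)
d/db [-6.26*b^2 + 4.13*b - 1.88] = 4.13 - 12.52*b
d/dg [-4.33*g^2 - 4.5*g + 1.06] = -8.66*g - 4.5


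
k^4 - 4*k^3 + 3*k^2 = k^2*(k - 3)*(k - 1)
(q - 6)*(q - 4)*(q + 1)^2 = q^4 - 8*q^3 + 5*q^2 + 38*q + 24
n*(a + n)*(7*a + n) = 7*a^2*n + 8*a*n^2 + n^3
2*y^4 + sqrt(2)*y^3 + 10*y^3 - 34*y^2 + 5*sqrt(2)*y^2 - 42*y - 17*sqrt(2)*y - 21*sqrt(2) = (y - 3)*(y + 7)*(sqrt(2)*y + 1)*(sqrt(2)*y + sqrt(2))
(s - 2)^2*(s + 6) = s^3 + 2*s^2 - 20*s + 24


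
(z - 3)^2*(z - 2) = z^3 - 8*z^2 + 21*z - 18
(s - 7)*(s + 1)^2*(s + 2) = s^4 - 3*s^3 - 23*s^2 - 33*s - 14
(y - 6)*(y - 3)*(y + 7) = y^3 - 2*y^2 - 45*y + 126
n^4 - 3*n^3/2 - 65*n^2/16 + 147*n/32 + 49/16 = (n - 2)*(n - 7/4)*(n + 1/2)*(n + 7/4)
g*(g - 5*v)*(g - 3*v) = g^3 - 8*g^2*v + 15*g*v^2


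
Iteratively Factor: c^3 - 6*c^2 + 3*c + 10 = (c - 2)*(c^2 - 4*c - 5) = (c - 5)*(c - 2)*(c + 1)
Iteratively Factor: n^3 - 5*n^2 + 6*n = (n - 2)*(n^2 - 3*n) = n*(n - 2)*(n - 3)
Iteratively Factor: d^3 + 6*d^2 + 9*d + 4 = (d + 1)*(d^2 + 5*d + 4) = (d + 1)^2*(d + 4)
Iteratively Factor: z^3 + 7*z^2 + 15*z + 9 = (z + 3)*(z^2 + 4*z + 3) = (z + 1)*(z + 3)*(z + 3)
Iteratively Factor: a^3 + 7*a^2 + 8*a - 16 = (a + 4)*(a^2 + 3*a - 4) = (a + 4)^2*(a - 1)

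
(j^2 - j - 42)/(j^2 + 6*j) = (j - 7)/j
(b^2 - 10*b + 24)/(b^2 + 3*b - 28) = (b - 6)/(b + 7)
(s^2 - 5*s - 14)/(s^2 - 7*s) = (s + 2)/s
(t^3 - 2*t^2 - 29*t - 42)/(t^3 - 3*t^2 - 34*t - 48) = (t - 7)/(t - 8)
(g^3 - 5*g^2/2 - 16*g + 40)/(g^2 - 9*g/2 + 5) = (g^2 - 16)/(g - 2)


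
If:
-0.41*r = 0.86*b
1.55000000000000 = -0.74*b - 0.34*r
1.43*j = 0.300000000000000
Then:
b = -57.77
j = 0.21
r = 121.18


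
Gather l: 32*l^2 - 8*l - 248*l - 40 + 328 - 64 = 32*l^2 - 256*l + 224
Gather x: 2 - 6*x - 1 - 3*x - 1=-9*x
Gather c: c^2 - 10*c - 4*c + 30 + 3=c^2 - 14*c + 33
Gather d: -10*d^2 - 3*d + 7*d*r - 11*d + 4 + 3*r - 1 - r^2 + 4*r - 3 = -10*d^2 + d*(7*r - 14) - r^2 + 7*r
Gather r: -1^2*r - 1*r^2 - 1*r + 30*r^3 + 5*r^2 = 30*r^3 + 4*r^2 - 2*r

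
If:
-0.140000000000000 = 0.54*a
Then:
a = -0.26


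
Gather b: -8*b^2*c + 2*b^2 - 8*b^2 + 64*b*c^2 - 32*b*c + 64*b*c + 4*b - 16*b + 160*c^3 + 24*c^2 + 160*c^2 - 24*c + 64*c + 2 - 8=b^2*(-8*c - 6) + b*(64*c^2 + 32*c - 12) + 160*c^3 + 184*c^2 + 40*c - 6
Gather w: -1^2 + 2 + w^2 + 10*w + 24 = w^2 + 10*w + 25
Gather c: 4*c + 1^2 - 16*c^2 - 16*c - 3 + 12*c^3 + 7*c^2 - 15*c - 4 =12*c^3 - 9*c^2 - 27*c - 6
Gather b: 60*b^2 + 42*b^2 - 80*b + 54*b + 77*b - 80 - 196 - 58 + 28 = 102*b^2 + 51*b - 306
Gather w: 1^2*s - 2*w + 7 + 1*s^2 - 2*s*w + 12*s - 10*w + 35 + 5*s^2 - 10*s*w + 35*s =6*s^2 + 48*s + w*(-12*s - 12) + 42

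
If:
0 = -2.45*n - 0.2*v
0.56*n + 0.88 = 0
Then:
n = -1.57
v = 19.25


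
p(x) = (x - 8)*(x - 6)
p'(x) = 2*x - 14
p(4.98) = 3.08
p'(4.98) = -4.04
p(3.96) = 8.24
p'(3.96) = -6.08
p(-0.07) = 48.98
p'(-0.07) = -14.14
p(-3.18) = 102.63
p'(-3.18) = -20.36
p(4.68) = 4.38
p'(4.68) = -4.64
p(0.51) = 41.12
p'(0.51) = -12.98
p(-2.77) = 94.45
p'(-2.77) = -19.54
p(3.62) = 10.42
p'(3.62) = -6.76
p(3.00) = 15.00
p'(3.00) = -8.00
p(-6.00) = 168.00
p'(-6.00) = -26.00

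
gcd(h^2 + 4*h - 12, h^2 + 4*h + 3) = 1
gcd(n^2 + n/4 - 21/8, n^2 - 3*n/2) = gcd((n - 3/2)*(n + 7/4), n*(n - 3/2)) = n - 3/2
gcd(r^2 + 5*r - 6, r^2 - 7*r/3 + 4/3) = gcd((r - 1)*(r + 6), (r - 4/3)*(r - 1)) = r - 1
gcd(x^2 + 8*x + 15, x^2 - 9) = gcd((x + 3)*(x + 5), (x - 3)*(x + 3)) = x + 3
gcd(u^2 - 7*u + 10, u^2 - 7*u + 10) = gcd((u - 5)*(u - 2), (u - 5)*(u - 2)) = u^2 - 7*u + 10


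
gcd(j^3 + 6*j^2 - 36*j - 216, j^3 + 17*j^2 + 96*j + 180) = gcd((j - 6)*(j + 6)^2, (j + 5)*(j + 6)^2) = j^2 + 12*j + 36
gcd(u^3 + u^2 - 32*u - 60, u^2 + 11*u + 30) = u + 5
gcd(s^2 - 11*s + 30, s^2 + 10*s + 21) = 1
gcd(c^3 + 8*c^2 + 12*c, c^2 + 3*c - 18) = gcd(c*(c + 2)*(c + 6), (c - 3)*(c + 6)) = c + 6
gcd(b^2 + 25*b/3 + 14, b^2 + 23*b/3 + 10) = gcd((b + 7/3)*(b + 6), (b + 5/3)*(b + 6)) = b + 6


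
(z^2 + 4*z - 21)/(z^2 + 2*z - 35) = (z - 3)/(z - 5)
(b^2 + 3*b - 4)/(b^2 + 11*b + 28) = (b - 1)/(b + 7)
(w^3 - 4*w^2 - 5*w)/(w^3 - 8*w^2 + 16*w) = (w^2 - 4*w - 5)/(w^2 - 8*w + 16)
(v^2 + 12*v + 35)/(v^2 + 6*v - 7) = (v + 5)/(v - 1)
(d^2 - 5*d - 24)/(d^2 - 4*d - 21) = (d - 8)/(d - 7)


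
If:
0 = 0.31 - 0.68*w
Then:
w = 0.46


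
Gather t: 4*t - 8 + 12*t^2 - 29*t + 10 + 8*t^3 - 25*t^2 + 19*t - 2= 8*t^3 - 13*t^2 - 6*t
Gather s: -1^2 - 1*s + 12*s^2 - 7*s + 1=12*s^2 - 8*s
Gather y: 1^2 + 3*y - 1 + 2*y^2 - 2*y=2*y^2 + y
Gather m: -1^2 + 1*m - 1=m - 2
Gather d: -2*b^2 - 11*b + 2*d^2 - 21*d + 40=-2*b^2 - 11*b + 2*d^2 - 21*d + 40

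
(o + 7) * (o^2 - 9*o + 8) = o^3 - 2*o^2 - 55*o + 56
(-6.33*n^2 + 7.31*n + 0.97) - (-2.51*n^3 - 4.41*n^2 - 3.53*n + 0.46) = 2.51*n^3 - 1.92*n^2 + 10.84*n + 0.51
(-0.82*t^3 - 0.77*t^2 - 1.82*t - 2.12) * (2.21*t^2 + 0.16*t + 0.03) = -1.8122*t^5 - 1.8329*t^4 - 4.17*t^3 - 4.9995*t^2 - 0.3938*t - 0.0636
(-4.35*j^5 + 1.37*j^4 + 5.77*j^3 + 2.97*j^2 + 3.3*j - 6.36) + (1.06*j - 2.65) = -4.35*j^5 + 1.37*j^4 + 5.77*j^3 + 2.97*j^2 + 4.36*j - 9.01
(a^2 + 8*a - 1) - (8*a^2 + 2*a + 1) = -7*a^2 + 6*a - 2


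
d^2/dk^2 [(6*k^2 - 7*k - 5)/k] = -10/k^3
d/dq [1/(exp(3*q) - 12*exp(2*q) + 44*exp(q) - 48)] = (-3*exp(2*q) + 24*exp(q) - 44)*exp(q)/(exp(3*q) - 12*exp(2*q) + 44*exp(q) - 48)^2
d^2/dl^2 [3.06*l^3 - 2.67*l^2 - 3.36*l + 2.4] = 18.36*l - 5.34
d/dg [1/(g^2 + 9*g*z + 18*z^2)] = (-2*g - 9*z)/(g^2 + 9*g*z + 18*z^2)^2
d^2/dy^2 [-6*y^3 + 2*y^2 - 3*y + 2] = 4 - 36*y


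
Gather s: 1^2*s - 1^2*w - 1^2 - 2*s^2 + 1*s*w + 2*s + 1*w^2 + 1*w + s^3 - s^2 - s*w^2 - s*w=s^3 - 3*s^2 + s*(3 - w^2) + w^2 - 1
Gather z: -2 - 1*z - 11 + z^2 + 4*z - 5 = z^2 + 3*z - 18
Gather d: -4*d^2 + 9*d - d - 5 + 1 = -4*d^2 + 8*d - 4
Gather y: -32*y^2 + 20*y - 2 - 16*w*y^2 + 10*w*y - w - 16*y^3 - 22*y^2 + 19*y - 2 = -w - 16*y^3 + y^2*(-16*w - 54) + y*(10*w + 39) - 4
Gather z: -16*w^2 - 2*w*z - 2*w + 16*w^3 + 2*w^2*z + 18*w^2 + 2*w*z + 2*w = 16*w^3 + 2*w^2*z + 2*w^2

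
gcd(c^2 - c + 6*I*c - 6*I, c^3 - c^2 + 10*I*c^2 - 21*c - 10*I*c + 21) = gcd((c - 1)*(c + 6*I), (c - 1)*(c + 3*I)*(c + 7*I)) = c - 1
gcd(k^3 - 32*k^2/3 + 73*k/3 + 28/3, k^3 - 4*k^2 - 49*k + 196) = k^2 - 11*k + 28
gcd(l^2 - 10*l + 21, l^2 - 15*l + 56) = l - 7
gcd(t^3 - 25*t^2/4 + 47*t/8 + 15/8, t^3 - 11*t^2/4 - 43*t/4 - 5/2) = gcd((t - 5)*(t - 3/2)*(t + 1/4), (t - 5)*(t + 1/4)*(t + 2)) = t^2 - 19*t/4 - 5/4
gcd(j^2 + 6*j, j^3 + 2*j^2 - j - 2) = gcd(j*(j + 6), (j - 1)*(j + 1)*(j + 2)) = 1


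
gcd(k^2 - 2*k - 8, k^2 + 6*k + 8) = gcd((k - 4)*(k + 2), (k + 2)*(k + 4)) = k + 2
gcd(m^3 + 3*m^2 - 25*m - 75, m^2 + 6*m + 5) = m + 5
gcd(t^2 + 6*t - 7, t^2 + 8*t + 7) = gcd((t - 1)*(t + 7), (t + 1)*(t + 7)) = t + 7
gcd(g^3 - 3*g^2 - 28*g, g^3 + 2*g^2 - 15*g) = g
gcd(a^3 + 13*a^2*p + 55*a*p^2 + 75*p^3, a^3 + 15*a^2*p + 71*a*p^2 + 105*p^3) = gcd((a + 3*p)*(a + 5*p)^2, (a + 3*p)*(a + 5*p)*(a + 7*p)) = a^2 + 8*a*p + 15*p^2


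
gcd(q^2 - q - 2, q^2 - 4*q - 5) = q + 1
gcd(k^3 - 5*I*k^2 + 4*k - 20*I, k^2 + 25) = k - 5*I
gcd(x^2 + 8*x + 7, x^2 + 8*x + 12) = 1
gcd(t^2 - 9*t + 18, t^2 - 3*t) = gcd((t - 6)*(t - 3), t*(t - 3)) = t - 3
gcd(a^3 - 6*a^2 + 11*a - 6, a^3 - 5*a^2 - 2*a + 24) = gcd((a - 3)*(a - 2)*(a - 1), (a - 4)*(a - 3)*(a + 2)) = a - 3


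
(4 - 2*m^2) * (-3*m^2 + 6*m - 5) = 6*m^4 - 12*m^3 - 2*m^2 + 24*m - 20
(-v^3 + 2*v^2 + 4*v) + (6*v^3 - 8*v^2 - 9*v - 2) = 5*v^3 - 6*v^2 - 5*v - 2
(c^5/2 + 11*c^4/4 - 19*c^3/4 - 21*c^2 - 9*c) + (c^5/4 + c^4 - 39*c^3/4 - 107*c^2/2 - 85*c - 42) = 3*c^5/4 + 15*c^4/4 - 29*c^3/2 - 149*c^2/2 - 94*c - 42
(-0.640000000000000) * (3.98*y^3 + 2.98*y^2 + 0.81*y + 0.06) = -2.5472*y^3 - 1.9072*y^2 - 0.5184*y - 0.0384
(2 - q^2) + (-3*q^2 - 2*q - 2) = -4*q^2 - 2*q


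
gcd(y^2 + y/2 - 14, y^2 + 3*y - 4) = y + 4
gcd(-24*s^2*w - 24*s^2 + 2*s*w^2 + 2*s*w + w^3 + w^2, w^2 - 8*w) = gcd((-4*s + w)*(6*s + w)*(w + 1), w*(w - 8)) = 1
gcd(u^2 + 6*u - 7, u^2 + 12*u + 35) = u + 7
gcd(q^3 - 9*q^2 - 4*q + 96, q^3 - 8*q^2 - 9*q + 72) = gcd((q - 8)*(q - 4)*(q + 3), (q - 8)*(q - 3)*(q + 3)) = q^2 - 5*q - 24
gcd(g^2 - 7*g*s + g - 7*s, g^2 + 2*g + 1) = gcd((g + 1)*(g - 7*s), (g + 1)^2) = g + 1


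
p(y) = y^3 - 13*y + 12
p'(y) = 3*y^2 - 13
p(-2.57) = 28.44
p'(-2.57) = 6.81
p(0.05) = 11.35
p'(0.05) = -12.99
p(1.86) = -5.75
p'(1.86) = -2.62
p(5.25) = 88.45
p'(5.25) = 69.69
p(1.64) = -4.91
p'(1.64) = -4.93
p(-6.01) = -126.95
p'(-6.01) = 95.36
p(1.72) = -5.27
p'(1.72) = -4.12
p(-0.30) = 15.87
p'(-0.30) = -12.73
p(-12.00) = -1560.00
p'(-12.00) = 419.00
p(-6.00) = -126.00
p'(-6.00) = 95.00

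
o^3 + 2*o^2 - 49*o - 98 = (o - 7)*(o + 2)*(o + 7)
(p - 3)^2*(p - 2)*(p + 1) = p^4 - 7*p^3 + 13*p^2 + 3*p - 18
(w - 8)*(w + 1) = w^2 - 7*w - 8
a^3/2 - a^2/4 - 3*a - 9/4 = (a/2 + 1/2)*(a - 3)*(a + 3/2)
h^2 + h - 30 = (h - 5)*(h + 6)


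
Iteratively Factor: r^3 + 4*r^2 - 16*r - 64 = (r - 4)*(r^2 + 8*r + 16) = (r - 4)*(r + 4)*(r + 4)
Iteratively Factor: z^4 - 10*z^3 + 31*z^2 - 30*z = (z - 5)*(z^3 - 5*z^2 + 6*z) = (z - 5)*(z - 3)*(z^2 - 2*z) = z*(z - 5)*(z - 3)*(z - 2)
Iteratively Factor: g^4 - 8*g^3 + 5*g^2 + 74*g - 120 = (g - 5)*(g^3 - 3*g^2 - 10*g + 24) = (g - 5)*(g + 3)*(g^2 - 6*g + 8) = (g - 5)*(g - 2)*(g + 3)*(g - 4)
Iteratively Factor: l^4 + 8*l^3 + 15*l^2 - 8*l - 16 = (l - 1)*(l^3 + 9*l^2 + 24*l + 16) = (l - 1)*(l + 4)*(l^2 + 5*l + 4) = (l - 1)*(l + 4)^2*(l + 1)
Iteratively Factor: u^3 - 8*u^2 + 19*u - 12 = (u - 1)*(u^2 - 7*u + 12) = (u - 3)*(u - 1)*(u - 4)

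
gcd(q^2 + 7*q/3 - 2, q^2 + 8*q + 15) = q + 3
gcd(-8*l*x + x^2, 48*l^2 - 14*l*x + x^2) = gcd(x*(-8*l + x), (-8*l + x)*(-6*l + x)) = -8*l + x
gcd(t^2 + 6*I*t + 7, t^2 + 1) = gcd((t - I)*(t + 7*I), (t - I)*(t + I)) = t - I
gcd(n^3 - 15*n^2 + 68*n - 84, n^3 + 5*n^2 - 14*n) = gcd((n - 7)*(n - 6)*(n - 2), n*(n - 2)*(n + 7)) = n - 2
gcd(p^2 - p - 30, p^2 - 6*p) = p - 6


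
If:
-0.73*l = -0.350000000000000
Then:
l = 0.48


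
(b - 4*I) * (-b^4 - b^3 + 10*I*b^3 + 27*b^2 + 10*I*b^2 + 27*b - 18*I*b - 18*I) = -b^5 - b^4 + 14*I*b^4 + 67*b^3 + 14*I*b^3 + 67*b^2 - 126*I*b^2 - 72*b - 126*I*b - 72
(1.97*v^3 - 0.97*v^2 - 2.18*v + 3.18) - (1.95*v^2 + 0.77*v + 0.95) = 1.97*v^3 - 2.92*v^2 - 2.95*v + 2.23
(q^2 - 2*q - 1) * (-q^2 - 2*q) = -q^4 + 5*q^2 + 2*q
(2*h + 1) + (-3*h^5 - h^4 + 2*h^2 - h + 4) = -3*h^5 - h^4 + 2*h^2 + h + 5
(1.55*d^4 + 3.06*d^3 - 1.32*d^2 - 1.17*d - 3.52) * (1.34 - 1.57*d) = -2.4335*d^5 - 2.7272*d^4 + 6.1728*d^3 + 0.0680999999999998*d^2 + 3.9586*d - 4.7168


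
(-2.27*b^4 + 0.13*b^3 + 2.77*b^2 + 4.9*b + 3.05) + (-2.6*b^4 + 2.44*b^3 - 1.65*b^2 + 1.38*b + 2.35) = -4.87*b^4 + 2.57*b^3 + 1.12*b^2 + 6.28*b + 5.4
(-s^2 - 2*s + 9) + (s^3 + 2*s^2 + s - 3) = s^3 + s^2 - s + 6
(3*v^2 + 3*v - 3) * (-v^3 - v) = -3*v^5 - 3*v^4 - 3*v^2 + 3*v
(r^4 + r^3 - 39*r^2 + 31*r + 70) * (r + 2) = r^5 + 3*r^4 - 37*r^3 - 47*r^2 + 132*r + 140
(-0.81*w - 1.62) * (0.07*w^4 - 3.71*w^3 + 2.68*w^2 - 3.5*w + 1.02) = -0.0567*w^5 + 2.8917*w^4 + 3.8394*w^3 - 1.5066*w^2 + 4.8438*w - 1.6524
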